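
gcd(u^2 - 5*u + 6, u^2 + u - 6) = u - 2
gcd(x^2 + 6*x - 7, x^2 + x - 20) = 1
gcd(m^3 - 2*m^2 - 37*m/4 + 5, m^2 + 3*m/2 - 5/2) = m + 5/2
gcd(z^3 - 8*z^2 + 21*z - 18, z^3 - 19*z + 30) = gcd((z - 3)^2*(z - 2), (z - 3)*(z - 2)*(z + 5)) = z^2 - 5*z + 6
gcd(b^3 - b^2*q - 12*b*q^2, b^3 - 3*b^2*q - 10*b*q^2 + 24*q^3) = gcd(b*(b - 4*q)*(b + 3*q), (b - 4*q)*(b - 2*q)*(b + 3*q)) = -b^2 + b*q + 12*q^2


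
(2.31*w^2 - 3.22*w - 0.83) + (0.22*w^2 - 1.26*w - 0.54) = 2.53*w^2 - 4.48*w - 1.37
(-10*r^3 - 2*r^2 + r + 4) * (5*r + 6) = -50*r^4 - 70*r^3 - 7*r^2 + 26*r + 24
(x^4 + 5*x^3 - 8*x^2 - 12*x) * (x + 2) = x^5 + 7*x^4 + 2*x^3 - 28*x^2 - 24*x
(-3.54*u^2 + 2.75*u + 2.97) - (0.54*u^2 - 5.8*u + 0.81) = -4.08*u^2 + 8.55*u + 2.16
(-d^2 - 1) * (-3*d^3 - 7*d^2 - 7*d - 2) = 3*d^5 + 7*d^4 + 10*d^3 + 9*d^2 + 7*d + 2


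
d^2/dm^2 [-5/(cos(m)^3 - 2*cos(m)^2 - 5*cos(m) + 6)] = 5*((17*cos(m) + 16*cos(2*m) - 9*cos(3*m))*(cos(m)^3 - 2*cos(m)^2 - 5*cos(m) + 6)/4 - 2*(-3*cos(m)^2 + 4*cos(m) + 5)^2*sin(m)^2)/(cos(m)^3 - 2*cos(m)^2 - 5*cos(m) + 6)^3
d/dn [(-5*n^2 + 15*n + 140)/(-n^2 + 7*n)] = -20/n^2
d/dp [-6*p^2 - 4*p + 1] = -12*p - 4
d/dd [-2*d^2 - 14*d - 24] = -4*d - 14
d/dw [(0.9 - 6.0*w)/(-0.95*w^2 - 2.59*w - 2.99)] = (-5.7*w^2 + 1.71*w + 20.271)/(0.9025*w^4 + 4.921*w^3 + 12.3891*w^2 + 15.4882*w + 8.9401)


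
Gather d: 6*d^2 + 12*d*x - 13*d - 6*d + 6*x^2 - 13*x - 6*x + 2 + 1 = 6*d^2 + d*(12*x - 19) + 6*x^2 - 19*x + 3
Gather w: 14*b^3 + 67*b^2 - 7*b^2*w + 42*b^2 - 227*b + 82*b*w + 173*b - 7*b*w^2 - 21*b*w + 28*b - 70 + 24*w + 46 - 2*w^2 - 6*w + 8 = 14*b^3 + 109*b^2 - 26*b + w^2*(-7*b - 2) + w*(-7*b^2 + 61*b + 18) - 16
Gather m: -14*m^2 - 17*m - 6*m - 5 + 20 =-14*m^2 - 23*m + 15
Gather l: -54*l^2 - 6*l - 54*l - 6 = -54*l^2 - 60*l - 6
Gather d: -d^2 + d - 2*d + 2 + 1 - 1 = -d^2 - d + 2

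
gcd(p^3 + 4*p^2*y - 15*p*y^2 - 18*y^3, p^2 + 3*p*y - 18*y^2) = -p^2 - 3*p*y + 18*y^2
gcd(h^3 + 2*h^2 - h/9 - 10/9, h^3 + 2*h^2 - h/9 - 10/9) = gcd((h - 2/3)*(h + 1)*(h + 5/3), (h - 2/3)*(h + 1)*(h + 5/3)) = h^3 + 2*h^2 - h/9 - 10/9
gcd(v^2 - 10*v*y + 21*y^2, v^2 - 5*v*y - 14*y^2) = -v + 7*y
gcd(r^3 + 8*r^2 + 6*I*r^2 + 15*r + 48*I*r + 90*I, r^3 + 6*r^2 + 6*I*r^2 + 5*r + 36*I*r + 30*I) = r^2 + r*(5 + 6*I) + 30*I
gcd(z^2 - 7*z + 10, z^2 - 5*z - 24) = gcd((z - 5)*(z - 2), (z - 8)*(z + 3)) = 1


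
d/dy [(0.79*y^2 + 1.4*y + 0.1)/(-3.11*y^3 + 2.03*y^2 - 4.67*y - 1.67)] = (2.4569*y^4 + 8.708*y^3 - 5.5983*y^2 - 3.0446*y - 1.871)/(9.6721*y^6 - 12.6266*y^5 + 33.1683*y^4 - 8.5728*y^3 + 15.0287*y^2 + 15.5978*y + 2.7889)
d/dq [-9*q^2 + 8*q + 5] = 8 - 18*q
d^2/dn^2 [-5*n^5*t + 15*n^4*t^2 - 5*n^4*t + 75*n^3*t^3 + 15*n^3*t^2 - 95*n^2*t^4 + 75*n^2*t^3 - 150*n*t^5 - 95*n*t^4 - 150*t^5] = 10*t*(-10*n^3 + 18*n^2*t - 6*n^2 + 45*n*t^2 + 9*n*t - 19*t^3 + 15*t^2)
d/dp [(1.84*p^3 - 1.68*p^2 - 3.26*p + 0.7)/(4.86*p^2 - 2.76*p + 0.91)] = (8.9424*p^4 - 10.1568*p^3 + 25.5036*p^2 - 9.8616*p - 1.0346)/(23.6196*p^4 - 26.8272*p^3 + 16.4628*p^2 - 5.0232*p + 0.8281)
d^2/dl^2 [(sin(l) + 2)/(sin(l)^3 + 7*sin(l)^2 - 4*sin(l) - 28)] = (-4*sin(l)^4 - 15*sin(l)^3 - 75*sin(l)^2 - 40*sin(l) + 78)/((sin(l) - 2)^3*(sin(l) + 7)^3)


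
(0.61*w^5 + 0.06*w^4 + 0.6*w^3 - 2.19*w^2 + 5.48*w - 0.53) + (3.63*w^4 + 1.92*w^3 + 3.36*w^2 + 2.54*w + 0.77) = 0.61*w^5 + 3.69*w^4 + 2.52*w^3 + 1.17*w^2 + 8.02*w + 0.24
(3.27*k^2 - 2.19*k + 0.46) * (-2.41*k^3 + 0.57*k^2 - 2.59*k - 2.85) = -7.8807*k^5 + 7.1418*k^4 - 10.8262*k^3 - 3.3852*k^2 + 5.0501*k - 1.311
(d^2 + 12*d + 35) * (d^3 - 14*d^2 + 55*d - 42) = d^5 - 2*d^4 - 78*d^3 + 128*d^2 + 1421*d - 1470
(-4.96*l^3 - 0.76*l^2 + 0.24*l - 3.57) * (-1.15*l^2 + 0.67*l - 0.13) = 5.704*l^5 - 2.4492*l^4 - 0.1404*l^3 + 4.3651*l^2 - 2.4231*l + 0.4641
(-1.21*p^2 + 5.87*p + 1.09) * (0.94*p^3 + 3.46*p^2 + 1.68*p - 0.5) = -1.1374*p^5 + 1.3312*p^4 + 19.302*p^3 + 14.238*p^2 - 1.1038*p - 0.545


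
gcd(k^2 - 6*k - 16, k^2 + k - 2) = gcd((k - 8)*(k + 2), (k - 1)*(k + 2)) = k + 2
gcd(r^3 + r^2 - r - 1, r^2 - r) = r - 1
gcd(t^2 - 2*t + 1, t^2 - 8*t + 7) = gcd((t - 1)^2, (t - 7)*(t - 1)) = t - 1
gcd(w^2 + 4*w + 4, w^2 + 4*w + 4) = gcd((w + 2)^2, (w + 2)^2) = w^2 + 4*w + 4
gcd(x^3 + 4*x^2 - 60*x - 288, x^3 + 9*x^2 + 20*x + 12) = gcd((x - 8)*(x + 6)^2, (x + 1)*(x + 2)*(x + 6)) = x + 6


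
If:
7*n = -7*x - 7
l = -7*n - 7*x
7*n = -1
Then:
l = 7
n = -1/7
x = -6/7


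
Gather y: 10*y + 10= 10*y + 10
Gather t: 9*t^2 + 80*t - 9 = 9*t^2 + 80*t - 9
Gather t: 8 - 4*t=8 - 4*t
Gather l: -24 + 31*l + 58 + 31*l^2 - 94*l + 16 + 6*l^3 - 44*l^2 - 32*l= 6*l^3 - 13*l^2 - 95*l + 50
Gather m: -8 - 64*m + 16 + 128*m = 64*m + 8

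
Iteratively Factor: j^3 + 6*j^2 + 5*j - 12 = (j - 1)*(j^2 + 7*j + 12) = (j - 1)*(j + 4)*(j + 3)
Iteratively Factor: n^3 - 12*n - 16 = (n + 2)*(n^2 - 2*n - 8) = (n + 2)^2*(n - 4)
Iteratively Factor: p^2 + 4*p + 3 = (p + 1)*(p + 3)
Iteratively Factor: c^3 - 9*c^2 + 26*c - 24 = (c - 3)*(c^2 - 6*c + 8) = (c - 3)*(c - 2)*(c - 4)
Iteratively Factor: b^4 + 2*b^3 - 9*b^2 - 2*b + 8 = (b + 4)*(b^3 - 2*b^2 - b + 2) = (b - 1)*(b + 4)*(b^2 - b - 2) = (b - 2)*(b - 1)*(b + 4)*(b + 1)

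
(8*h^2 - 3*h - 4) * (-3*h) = -24*h^3 + 9*h^2 + 12*h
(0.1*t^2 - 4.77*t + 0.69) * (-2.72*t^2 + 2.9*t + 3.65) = -0.272*t^4 + 13.2644*t^3 - 15.3448*t^2 - 15.4095*t + 2.5185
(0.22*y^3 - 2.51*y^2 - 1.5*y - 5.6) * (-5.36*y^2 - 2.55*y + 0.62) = -1.1792*y^5 + 12.8926*y^4 + 14.5769*y^3 + 32.2848*y^2 + 13.35*y - 3.472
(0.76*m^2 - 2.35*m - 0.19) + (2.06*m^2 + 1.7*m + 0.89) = 2.82*m^2 - 0.65*m + 0.7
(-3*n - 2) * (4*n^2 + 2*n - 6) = -12*n^3 - 14*n^2 + 14*n + 12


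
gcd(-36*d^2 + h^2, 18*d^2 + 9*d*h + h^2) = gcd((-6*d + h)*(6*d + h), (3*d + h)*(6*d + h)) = 6*d + h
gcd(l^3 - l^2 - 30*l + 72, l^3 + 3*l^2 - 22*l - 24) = l^2 + 2*l - 24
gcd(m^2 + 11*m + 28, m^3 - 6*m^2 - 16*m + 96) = m + 4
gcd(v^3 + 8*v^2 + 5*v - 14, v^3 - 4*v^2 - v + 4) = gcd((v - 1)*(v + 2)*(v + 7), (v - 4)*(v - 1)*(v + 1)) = v - 1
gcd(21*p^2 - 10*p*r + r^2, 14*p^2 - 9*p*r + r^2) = 7*p - r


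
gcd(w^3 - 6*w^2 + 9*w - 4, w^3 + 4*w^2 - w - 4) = w - 1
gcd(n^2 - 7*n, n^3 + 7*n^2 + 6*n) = n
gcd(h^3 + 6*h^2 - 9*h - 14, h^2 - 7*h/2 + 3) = h - 2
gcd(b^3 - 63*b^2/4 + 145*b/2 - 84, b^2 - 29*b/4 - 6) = b - 8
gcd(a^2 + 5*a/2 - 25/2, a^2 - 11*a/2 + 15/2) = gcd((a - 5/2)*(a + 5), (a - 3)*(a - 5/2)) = a - 5/2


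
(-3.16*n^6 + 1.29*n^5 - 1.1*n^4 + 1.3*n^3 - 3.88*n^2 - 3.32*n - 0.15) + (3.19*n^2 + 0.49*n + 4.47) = -3.16*n^6 + 1.29*n^5 - 1.1*n^4 + 1.3*n^3 - 0.69*n^2 - 2.83*n + 4.32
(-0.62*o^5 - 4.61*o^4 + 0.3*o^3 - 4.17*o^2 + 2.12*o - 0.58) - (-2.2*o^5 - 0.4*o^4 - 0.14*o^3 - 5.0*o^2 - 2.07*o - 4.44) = 1.58*o^5 - 4.21*o^4 + 0.44*o^3 + 0.83*o^2 + 4.19*o + 3.86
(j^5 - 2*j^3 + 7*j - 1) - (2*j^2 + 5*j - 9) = j^5 - 2*j^3 - 2*j^2 + 2*j + 8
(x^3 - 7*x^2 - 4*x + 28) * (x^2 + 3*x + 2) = x^5 - 4*x^4 - 23*x^3 + 2*x^2 + 76*x + 56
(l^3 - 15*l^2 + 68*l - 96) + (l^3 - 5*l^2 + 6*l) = 2*l^3 - 20*l^2 + 74*l - 96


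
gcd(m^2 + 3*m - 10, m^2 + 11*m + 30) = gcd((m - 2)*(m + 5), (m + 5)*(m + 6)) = m + 5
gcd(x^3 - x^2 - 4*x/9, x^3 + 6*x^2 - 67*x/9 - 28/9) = x^2 - x - 4/9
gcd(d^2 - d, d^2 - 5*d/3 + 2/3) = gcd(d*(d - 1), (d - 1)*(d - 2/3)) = d - 1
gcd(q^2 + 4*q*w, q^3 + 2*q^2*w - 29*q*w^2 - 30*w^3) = 1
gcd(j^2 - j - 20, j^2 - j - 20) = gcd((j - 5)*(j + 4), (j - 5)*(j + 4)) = j^2 - j - 20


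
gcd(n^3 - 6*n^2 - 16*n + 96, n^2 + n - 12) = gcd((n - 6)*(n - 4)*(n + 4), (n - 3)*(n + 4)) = n + 4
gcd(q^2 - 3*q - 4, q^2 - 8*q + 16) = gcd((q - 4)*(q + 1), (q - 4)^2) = q - 4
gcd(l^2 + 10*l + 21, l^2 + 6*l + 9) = l + 3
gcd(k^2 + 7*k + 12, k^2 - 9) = k + 3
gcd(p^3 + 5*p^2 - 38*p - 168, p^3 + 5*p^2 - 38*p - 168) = p^3 + 5*p^2 - 38*p - 168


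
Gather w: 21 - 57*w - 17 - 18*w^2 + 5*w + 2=-18*w^2 - 52*w + 6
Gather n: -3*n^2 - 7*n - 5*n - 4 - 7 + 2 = -3*n^2 - 12*n - 9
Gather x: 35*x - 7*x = 28*x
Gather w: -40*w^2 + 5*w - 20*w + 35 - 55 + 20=-40*w^2 - 15*w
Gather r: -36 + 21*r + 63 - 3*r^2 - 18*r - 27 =-3*r^2 + 3*r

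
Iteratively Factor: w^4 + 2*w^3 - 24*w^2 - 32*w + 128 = (w - 2)*(w^3 + 4*w^2 - 16*w - 64) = (w - 2)*(w + 4)*(w^2 - 16) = (w - 2)*(w + 4)^2*(w - 4)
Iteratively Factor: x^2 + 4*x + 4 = (x + 2)*(x + 2)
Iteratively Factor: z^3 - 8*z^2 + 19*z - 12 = (z - 4)*(z^2 - 4*z + 3) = (z - 4)*(z - 3)*(z - 1)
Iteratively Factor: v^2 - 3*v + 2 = (v - 1)*(v - 2)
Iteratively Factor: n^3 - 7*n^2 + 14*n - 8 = (n - 4)*(n^2 - 3*n + 2) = (n - 4)*(n - 2)*(n - 1)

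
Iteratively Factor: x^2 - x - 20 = (x + 4)*(x - 5)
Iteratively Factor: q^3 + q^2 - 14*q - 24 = (q - 4)*(q^2 + 5*q + 6) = (q - 4)*(q + 3)*(q + 2)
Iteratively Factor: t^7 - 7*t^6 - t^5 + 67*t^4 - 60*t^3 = (t + 3)*(t^6 - 10*t^5 + 29*t^4 - 20*t^3) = t*(t + 3)*(t^5 - 10*t^4 + 29*t^3 - 20*t^2) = t*(t - 5)*(t + 3)*(t^4 - 5*t^3 + 4*t^2) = t^2*(t - 5)*(t + 3)*(t^3 - 5*t^2 + 4*t) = t^2*(t - 5)*(t - 4)*(t + 3)*(t^2 - t) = t^2*(t - 5)*(t - 4)*(t - 1)*(t + 3)*(t)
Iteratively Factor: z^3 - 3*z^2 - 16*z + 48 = (z - 4)*(z^2 + z - 12) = (z - 4)*(z + 4)*(z - 3)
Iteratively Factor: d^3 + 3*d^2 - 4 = (d - 1)*(d^2 + 4*d + 4) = (d - 1)*(d + 2)*(d + 2)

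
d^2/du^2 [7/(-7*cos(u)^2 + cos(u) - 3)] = 7*(-196*sin(u)^4 + 15*sin(u)^2 - 117*cos(u)/4 + 21*cos(3*u)/4 + 141)/(7*sin(u)^2 + cos(u) - 10)^3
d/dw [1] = 0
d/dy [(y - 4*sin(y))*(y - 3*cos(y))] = (y - 4*sin(y))*(3*sin(y) + 1) - (y - 3*cos(y))*(4*cos(y) - 1)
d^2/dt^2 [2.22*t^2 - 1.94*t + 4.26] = 4.44000000000000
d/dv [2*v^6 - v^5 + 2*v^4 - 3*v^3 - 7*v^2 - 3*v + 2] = 12*v^5 - 5*v^4 + 8*v^3 - 9*v^2 - 14*v - 3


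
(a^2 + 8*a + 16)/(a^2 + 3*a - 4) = (a + 4)/(a - 1)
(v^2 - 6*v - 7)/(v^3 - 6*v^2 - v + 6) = (v - 7)/(v^2 - 7*v + 6)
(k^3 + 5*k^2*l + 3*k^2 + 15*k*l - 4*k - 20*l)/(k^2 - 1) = (k^2 + 5*k*l + 4*k + 20*l)/(k + 1)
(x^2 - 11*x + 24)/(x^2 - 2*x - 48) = (x - 3)/(x + 6)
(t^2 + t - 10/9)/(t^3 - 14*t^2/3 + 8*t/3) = (t + 5/3)/(t*(t - 4))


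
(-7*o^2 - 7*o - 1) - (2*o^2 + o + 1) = -9*o^2 - 8*o - 2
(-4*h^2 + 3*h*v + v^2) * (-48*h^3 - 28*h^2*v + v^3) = 192*h^5 - 32*h^4*v - 132*h^3*v^2 - 32*h^2*v^3 + 3*h*v^4 + v^5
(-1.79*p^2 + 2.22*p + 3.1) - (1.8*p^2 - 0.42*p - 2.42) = -3.59*p^2 + 2.64*p + 5.52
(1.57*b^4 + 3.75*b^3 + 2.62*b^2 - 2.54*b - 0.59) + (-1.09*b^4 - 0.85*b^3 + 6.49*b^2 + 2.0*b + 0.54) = 0.48*b^4 + 2.9*b^3 + 9.11*b^2 - 0.54*b - 0.0499999999999999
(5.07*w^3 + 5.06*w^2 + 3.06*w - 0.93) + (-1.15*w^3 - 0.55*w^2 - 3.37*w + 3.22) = 3.92*w^3 + 4.51*w^2 - 0.31*w + 2.29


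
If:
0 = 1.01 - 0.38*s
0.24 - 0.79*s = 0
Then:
No Solution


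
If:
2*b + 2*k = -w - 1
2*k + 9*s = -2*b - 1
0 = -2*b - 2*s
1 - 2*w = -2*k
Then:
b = 0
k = -1/2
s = 0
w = 0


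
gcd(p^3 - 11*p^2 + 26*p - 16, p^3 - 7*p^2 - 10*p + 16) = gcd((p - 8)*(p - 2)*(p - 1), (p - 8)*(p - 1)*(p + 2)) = p^2 - 9*p + 8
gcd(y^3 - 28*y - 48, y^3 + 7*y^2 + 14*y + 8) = y^2 + 6*y + 8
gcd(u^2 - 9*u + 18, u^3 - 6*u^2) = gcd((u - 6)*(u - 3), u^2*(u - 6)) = u - 6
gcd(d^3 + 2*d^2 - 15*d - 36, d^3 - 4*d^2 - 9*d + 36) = d^2 - d - 12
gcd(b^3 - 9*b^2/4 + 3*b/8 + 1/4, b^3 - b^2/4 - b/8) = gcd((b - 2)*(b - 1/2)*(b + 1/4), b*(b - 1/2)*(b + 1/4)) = b^2 - b/4 - 1/8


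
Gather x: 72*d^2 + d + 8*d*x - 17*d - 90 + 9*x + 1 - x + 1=72*d^2 - 16*d + x*(8*d + 8) - 88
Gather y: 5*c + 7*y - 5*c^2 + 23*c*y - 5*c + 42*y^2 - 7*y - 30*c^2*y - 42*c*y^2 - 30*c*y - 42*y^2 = -5*c^2 - 42*c*y^2 + y*(-30*c^2 - 7*c)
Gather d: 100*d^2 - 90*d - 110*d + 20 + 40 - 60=100*d^2 - 200*d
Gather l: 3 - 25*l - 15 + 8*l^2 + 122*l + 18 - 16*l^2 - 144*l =-8*l^2 - 47*l + 6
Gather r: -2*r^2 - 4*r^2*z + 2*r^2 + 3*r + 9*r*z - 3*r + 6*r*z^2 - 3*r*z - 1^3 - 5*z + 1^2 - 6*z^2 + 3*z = -4*r^2*z + r*(6*z^2 + 6*z) - 6*z^2 - 2*z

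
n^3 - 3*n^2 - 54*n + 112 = (n - 8)*(n - 2)*(n + 7)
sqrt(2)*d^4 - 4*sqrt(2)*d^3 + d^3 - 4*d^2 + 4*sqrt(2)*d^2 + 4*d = d*(d - 2)^2*(sqrt(2)*d + 1)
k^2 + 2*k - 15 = (k - 3)*(k + 5)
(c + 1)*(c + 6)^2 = c^3 + 13*c^2 + 48*c + 36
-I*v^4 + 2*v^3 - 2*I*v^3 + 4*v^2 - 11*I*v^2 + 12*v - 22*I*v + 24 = (v + 2)*(v - 3*I)*(v + 4*I)*(-I*v + 1)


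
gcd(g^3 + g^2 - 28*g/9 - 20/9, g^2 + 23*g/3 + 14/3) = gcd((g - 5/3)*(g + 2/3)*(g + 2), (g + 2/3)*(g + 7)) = g + 2/3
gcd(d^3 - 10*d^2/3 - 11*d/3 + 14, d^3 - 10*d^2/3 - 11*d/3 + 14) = d^3 - 10*d^2/3 - 11*d/3 + 14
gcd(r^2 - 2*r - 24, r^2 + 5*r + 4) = r + 4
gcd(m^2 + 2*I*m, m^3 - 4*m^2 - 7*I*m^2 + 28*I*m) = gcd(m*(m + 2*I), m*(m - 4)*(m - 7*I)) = m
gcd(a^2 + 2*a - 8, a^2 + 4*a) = a + 4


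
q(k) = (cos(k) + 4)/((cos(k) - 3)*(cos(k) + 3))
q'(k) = -sin(k)/((cos(k) - 3)*(cos(k) + 3)) + (cos(k) + 4)*sin(k)/((cos(k) - 3)*(cos(k) + 3)^2) + (cos(k) + 4)*sin(k)/((cos(k) - 3)^2*(cos(k) + 3))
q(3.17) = -0.38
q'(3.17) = -0.00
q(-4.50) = -0.42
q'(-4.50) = 0.09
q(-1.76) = -0.43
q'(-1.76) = -0.09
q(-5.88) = -0.60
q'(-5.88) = 0.10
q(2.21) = -0.39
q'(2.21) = 0.05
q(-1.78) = -0.42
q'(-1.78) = -0.09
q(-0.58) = -0.58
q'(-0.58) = -0.13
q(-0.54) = -0.59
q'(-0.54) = -0.12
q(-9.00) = -0.38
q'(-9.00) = -0.02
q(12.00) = -0.58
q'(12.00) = -0.13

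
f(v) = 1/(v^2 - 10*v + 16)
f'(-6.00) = 0.00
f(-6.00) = 0.01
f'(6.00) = -0.03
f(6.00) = -0.12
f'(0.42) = 0.06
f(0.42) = 0.08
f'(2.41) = 0.99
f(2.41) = -0.44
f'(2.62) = 0.43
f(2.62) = -0.30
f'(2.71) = 0.32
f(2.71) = -0.27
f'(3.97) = 0.03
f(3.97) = -0.13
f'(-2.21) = 0.01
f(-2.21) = 0.02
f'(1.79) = 3.77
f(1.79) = 0.77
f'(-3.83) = 0.00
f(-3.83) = 0.01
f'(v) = (10 - 2*v)/(v^2 - 10*v + 16)^2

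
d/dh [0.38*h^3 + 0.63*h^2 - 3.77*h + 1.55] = 1.14*h^2 + 1.26*h - 3.77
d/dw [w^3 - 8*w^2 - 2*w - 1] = 3*w^2 - 16*w - 2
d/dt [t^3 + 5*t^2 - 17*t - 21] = 3*t^2 + 10*t - 17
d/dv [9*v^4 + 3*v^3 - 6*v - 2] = 36*v^3 + 9*v^2 - 6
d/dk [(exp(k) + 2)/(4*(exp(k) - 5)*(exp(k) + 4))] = (-exp(2*k) - 4*exp(k) - 18)*exp(k)/(4*(exp(4*k) - 2*exp(3*k) - 39*exp(2*k) + 40*exp(k) + 400))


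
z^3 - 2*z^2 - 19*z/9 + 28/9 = (z - 7/3)*(z - 1)*(z + 4/3)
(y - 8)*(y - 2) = y^2 - 10*y + 16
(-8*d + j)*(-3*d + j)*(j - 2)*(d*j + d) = 24*d^3*j^2 - 24*d^3*j - 48*d^3 - 11*d^2*j^3 + 11*d^2*j^2 + 22*d^2*j + d*j^4 - d*j^3 - 2*d*j^2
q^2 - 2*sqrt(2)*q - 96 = (q - 8*sqrt(2))*(q + 6*sqrt(2))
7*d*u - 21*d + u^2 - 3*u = (7*d + u)*(u - 3)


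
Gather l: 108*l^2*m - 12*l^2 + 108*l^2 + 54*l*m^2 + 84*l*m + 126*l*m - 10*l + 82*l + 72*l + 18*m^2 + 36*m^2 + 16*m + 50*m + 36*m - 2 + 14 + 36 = l^2*(108*m + 96) + l*(54*m^2 + 210*m + 144) + 54*m^2 + 102*m + 48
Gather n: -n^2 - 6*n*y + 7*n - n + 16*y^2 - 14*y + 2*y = -n^2 + n*(6 - 6*y) + 16*y^2 - 12*y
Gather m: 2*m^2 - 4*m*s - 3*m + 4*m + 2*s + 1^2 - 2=2*m^2 + m*(1 - 4*s) + 2*s - 1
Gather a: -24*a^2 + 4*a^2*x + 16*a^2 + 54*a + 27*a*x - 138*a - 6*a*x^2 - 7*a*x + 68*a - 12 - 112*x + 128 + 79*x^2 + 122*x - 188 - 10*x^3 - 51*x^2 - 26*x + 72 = a^2*(4*x - 8) + a*(-6*x^2 + 20*x - 16) - 10*x^3 + 28*x^2 - 16*x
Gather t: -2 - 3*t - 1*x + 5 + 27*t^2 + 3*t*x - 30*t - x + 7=27*t^2 + t*(3*x - 33) - 2*x + 10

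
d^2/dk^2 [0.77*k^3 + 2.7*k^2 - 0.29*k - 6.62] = 4.62*k + 5.4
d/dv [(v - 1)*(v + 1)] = 2*v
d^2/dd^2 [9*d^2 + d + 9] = 18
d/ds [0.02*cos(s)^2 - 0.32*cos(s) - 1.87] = (0.32 - 0.04*cos(s))*sin(s)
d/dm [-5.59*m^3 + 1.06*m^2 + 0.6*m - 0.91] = -16.77*m^2 + 2.12*m + 0.6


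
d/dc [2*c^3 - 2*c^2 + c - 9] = 6*c^2 - 4*c + 1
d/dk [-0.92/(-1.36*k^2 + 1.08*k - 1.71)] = (0.9936 - 2.5024*k)/(1.36*k^2 - 1.08*k + 1.71)^2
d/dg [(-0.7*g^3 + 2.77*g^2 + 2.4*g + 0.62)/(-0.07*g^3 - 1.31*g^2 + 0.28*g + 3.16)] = (1.1109*g^4 - 0.0560000000000009*g^3 - 2.5862*g^2 + 19.1308*g + 7.4104)/(0.0049*g^6 + 0.1834*g^5 + 1.6769*g^4 - 1.176*g^3 - 8.2008*g^2 + 1.7696*g + 9.9856)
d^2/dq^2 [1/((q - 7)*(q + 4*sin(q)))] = 2*(2*(q - 7)^2*(q + 4*sin(q))*sin(q) + (q - 7)^2*(4*cos(q) + 1)^2 + (q - 7)*(q + 4*sin(q))*(4*cos(q) + 1) + (q + 4*sin(q))^2)/((q - 7)^3*(q + 4*sin(q))^3)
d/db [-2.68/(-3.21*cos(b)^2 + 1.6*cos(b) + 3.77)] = (17.2056*cos(b) - 4.288)*sin(b)/(-3.21*cos(b)^2 + 1.6*cos(b) + 3.77)^2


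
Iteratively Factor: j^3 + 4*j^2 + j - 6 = (j + 3)*(j^2 + j - 2) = (j + 2)*(j + 3)*(j - 1)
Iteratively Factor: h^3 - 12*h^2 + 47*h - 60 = (h - 5)*(h^2 - 7*h + 12) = (h - 5)*(h - 3)*(h - 4)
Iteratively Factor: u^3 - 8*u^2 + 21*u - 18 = (u - 3)*(u^2 - 5*u + 6) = (u - 3)^2*(u - 2)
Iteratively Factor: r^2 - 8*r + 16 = (r - 4)*(r - 4)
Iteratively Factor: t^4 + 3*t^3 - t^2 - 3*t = (t)*(t^3 + 3*t^2 - t - 3) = t*(t + 3)*(t^2 - 1) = t*(t + 1)*(t + 3)*(t - 1)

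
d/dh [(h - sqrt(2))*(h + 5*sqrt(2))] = 2*h + 4*sqrt(2)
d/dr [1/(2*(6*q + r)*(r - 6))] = ((6 - r)*(6*q + r) - (r - 6)^2)/(2*(6*q + r)^2*(r - 6)^3)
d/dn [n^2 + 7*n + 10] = 2*n + 7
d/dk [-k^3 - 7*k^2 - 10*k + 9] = -3*k^2 - 14*k - 10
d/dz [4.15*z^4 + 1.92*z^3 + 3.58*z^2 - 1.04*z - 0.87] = 16.6*z^3 + 5.76*z^2 + 7.16*z - 1.04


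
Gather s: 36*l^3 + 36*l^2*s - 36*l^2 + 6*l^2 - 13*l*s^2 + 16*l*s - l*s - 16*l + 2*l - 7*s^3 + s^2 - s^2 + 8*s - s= 36*l^3 - 30*l^2 - 13*l*s^2 - 14*l - 7*s^3 + s*(36*l^2 + 15*l + 7)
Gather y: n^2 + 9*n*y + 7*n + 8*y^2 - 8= n^2 + 9*n*y + 7*n + 8*y^2 - 8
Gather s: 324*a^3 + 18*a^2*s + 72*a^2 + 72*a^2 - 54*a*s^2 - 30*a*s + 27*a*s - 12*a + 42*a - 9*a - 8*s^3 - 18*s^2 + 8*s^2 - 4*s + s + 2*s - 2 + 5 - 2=324*a^3 + 144*a^2 + 21*a - 8*s^3 + s^2*(-54*a - 10) + s*(18*a^2 - 3*a - 1) + 1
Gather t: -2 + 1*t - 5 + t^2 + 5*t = t^2 + 6*t - 7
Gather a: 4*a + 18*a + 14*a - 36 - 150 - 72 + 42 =36*a - 216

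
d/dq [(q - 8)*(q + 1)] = 2*q - 7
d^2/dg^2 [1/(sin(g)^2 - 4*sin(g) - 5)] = 2*(-2*sin(g)^3 + 8*sin(g)^2 - 23*sin(g) + 21)/((sin(g) - 5)^3*(sin(g) + 1)^2)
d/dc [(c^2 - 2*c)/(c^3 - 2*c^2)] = -1/c^2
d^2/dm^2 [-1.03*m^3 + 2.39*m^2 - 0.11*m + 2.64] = 4.78 - 6.18*m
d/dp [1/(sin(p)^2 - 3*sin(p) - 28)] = (3 - 2*sin(p))*cos(p)/((sin(p) - 7)^2*(sin(p) + 4)^2)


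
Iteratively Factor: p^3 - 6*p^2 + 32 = (p - 4)*(p^2 - 2*p - 8) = (p - 4)*(p + 2)*(p - 4)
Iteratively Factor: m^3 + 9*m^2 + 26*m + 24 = (m + 2)*(m^2 + 7*m + 12) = (m + 2)*(m + 4)*(m + 3)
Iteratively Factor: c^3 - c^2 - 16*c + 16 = (c - 1)*(c^2 - 16) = (c - 4)*(c - 1)*(c + 4)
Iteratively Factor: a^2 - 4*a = (a - 4)*(a)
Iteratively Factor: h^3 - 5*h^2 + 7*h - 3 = (h - 1)*(h^2 - 4*h + 3) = (h - 3)*(h - 1)*(h - 1)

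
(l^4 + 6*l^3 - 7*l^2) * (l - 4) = l^5 + 2*l^4 - 31*l^3 + 28*l^2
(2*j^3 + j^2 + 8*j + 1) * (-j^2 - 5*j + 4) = -2*j^5 - 11*j^4 - 5*j^3 - 37*j^2 + 27*j + 4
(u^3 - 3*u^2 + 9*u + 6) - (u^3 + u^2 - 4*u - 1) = -4*u^2 + 13*u + 7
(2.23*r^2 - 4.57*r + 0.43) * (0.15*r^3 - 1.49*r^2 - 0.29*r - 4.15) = 0.3345*r^5 - 4.0082*r^4 + 6.2271*r^3 - 8.5699*r^2 + 18.8408*r - 1.7845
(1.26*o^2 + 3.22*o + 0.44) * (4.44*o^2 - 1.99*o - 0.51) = 5.5944*o^4 + 11.7894*o^3 - 5.0968*o^2 - 2.5178*o - 0.2244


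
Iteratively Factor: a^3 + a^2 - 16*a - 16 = (a + 1)*(a^2 - 16) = (a + 1)*(a + 4)*(a - 4)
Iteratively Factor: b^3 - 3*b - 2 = (b - 2)*(b^2 + 2*b + 1) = (b - 2)*(b + 1)*(b + 1)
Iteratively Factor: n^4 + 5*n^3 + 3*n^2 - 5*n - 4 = (n + 4)*(n^3 + n^2 - n - 1) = (n - 1)*(n + 4)*(n^2 + 2*n + 1) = (n - 1)*(n + 1)*(n + 4)*(n + 1)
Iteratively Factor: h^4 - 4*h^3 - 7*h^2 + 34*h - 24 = (h - 2)*(h^3 - 2*h^2 - 11*h + 12) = (h - 2)*(h + 3)*(h^2 - 5*h + 4) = (h - 2)*(h - 1)*(h + 3)*(h - 4)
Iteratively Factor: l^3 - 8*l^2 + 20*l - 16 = (l - 2)*(l^2 - 6*l + 8) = (l - 2)^2*(l - 4)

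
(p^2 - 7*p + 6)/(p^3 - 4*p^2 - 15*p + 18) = 1/(p + 3)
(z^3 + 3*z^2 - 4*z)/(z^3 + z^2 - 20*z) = (z^2 + 3*z - 4)/(z^2 + z - 20)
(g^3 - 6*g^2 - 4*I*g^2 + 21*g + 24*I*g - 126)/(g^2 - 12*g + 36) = (g^2 - 4*I*g + 21)/(g - 6)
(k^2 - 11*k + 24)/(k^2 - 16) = (k^2 - 11*k + 24)/(k^2 - 16)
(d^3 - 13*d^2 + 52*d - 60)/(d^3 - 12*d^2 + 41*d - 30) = (d - 2)/(d - 1)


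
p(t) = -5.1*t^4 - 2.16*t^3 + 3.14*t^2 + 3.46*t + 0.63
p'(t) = -20.4*t^3 - 6.48*t^2 + 6.28*t + 3.46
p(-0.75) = -0.90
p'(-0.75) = 3.71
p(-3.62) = -744.08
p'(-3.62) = 863.54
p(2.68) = -272.21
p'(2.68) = -418.93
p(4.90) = -3101.19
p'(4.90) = -2521.39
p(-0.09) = 0.35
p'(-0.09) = 2.86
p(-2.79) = -246.69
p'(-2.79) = 378.54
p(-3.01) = -341.07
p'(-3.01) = 482.17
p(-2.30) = -107.16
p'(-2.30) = 202.94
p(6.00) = -6941.73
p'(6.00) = -4598.54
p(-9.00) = -31662.63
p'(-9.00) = 14293.66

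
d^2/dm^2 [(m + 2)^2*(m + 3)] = 6*m + 14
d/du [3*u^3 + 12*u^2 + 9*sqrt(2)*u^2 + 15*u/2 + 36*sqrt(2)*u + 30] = 9*u^2 + 24*u + 18*sqrt(2)*u + 15/2 + 36*sqrt(2)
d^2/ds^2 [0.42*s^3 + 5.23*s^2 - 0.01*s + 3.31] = 2.52*s + 10.46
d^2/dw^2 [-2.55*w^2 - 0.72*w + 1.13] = -5.10000000000000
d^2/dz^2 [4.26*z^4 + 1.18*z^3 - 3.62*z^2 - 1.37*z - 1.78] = 51.12*z^2 + 7.08*z - 7.24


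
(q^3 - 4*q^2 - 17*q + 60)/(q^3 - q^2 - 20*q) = (q - 3)/q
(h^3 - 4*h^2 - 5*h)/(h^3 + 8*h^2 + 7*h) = (h - 5)/(h + 7)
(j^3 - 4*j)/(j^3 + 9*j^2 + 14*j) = (j - 2)/(j + 7)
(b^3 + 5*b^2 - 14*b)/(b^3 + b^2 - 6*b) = (b + 7)/(b + 3)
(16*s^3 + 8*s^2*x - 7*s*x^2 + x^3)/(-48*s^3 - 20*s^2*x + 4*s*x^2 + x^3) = (-4*s^2 - 3*s*x + x^2)/(12*s^2 + 8*s*x + x^2)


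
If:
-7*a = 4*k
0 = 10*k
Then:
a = 0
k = 0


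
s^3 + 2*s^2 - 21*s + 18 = (s - 3)*(s - 1)*(s + 6)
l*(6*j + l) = 6*j*l + l^2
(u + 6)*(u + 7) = u^2 + 13*u + 42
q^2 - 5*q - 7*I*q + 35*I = (q - 5)*(q - 7*I)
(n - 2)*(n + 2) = n^2 - 4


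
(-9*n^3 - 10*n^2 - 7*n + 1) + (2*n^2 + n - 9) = -9*n^3 - 8*n^2 - 6*n - 8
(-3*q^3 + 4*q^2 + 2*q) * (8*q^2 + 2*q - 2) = -24*q^5 + 26*q^4 + 30*q^3 - 4*q^2 - 4*q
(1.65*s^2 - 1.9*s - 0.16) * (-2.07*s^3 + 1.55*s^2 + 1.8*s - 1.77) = -3.4155*s^5 + 6.4905*s^4 + 0.3562*s^3 - 6.5885*s^2 + 3.075*s + 0.2832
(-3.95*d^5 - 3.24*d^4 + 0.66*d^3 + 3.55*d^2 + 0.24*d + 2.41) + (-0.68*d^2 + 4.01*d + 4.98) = -3.95*d^5 - 3.24*d^4 + 0.66*d^3 + 2.87*d^2 + 4.25*d + 7.39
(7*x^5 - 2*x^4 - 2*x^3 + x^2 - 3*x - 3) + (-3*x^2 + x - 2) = 7*x^5 - 2*x^4 - 2*x^3 - 2*x^2 - 2*x - 5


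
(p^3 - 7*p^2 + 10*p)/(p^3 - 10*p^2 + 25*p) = (p - 2)/(p - 5)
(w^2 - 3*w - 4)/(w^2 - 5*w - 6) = (w - 4)/(w - 6)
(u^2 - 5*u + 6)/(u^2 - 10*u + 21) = (u - 2)/(u - 7)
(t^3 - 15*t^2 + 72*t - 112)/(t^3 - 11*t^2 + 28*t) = (t - 4)/t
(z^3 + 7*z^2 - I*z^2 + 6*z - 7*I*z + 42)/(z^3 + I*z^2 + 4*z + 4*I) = (z^2 + z*(7 - 3*I) - 21*I)/(z^2 - I*z + 2)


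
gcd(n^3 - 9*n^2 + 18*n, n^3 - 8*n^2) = n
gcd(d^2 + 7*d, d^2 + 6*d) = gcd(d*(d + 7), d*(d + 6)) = d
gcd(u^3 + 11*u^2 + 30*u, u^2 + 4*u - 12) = u + 6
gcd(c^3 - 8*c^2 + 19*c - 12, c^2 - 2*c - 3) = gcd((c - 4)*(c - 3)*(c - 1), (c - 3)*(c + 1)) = c - 3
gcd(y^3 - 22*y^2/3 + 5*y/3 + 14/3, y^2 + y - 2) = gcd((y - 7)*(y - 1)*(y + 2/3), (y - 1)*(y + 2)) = y - 1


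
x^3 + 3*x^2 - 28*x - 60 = (x - 5)*(x + 2)*(x + 6)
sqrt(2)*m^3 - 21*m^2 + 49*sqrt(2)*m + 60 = (m - 6*sqrt(2))*(m - 5*sqrt(2))*(sqrt(2)*m + 1)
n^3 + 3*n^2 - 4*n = n*(n - 1)*(n + 4)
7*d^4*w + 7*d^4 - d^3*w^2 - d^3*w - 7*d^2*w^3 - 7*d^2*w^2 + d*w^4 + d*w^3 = (-7*d + w)*(-d + w)*(d + w)*(d*w + d)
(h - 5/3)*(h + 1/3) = h^2 - 4*h/3 - 5/9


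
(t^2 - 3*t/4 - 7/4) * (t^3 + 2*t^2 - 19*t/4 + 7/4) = t^5 + 5*t^4/4 - 8*t^3 + 29*t^2/16 + 7*t - 49/16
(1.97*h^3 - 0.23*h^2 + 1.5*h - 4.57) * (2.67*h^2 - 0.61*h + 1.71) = 5.2599*h^5 - 1.8158*h^4 + 7.514*h^3 - 13.5102*h^2 + 5.3527*h - 7.8147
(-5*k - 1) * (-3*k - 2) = 15*k^2 + 13*k + 2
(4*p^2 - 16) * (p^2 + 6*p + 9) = 4*p^4 + 24*p^3 + 20*p^2 - 96*p - 144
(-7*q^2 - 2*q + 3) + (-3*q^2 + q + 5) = -10*q^2 - q + 8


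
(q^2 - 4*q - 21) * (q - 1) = q^3 - 5*q^2 - 17*q + 21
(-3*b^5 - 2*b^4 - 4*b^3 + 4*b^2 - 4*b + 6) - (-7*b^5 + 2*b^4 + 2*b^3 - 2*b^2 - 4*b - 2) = 4*b^5 - 4*b^4 - 6*b^3 + 6*b^2 + 8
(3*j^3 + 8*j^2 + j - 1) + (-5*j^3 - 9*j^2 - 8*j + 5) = -2*j^3 - j^2 - 7*j + 4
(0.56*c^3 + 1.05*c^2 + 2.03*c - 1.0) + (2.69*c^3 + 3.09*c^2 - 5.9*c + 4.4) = 3.25*c^3 + 4.14*c^2 - 3.87*c + 3.4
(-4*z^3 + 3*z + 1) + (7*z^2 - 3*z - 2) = -4*z^3 + 7*z^2 - 1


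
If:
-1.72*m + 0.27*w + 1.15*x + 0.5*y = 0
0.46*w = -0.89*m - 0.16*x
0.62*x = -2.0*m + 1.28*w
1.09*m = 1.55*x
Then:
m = 0.00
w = 0.00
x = 0.00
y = 0.00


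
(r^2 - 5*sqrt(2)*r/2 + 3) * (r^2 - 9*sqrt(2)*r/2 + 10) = r^4 - 7*sqrt(2)*r^3 + 71*r^2/2 - 77*sqrt(2)*r/2 + 30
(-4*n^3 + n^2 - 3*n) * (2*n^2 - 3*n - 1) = -8*n^5 + 14*n^4 - 5*n^3 + 8*n^2 + 3*n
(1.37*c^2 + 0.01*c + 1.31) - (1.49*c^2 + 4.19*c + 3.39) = -0.12*c^2 - 4.18*c - 2.08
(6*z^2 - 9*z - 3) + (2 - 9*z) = 6*z^2 - 18*z - 1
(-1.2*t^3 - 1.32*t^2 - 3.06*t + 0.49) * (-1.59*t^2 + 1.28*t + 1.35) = 1.908*t^5 + 0.5628*t^4 + 1.5558*t^3 - 6.4779*t^2 - 3.5038*t + 0.6615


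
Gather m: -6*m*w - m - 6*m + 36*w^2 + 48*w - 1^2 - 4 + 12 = m*(-6*w - 7) + 36*w^2 + 48*w + 7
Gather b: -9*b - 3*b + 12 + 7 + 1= 20 - 12*b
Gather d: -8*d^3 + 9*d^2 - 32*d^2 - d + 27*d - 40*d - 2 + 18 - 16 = -8*d^3 - 23*d^2 - 14*d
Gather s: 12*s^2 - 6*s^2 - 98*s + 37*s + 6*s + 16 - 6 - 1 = 6*s^2 - 55*s + 9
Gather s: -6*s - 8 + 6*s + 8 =0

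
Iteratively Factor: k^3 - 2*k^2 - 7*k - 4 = (k + 1)*(k^2 - 3*k - 4) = (k + 1)^2*(k - 4)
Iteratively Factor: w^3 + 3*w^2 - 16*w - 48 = (w + 3)*(w^2 - 16) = (w + 3)*(w + 4)*(w - 4)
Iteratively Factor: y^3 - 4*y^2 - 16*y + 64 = (y - 4)*(y^2 - 16) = (y - 4)^2*(y + 4)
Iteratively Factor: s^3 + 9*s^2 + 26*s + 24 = (s + 4)*(s^2 + 5*s + 6) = (s + 2)*(s + 4)*(s + 3)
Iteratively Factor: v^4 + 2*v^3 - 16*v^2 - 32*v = (v - 4)*(v^3 + 6*v^2 + 8*v) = (v - 4)*(v + 4)*(v^2 + 2*v) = (v - 4)*(v + 2)*(v + 4)*(v)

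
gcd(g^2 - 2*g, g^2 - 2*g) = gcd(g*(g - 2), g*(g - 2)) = g^2 - 2*g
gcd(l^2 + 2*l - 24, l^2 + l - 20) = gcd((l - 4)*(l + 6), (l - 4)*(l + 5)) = l - 4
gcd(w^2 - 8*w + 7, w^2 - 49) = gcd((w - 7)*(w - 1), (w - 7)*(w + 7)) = w - 7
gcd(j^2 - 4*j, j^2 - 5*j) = j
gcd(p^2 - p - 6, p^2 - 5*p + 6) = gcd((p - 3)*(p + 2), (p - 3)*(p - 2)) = p - 3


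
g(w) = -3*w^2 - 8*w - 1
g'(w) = -6*w - 8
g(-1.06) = 4.11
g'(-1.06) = -1.64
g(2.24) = -33.97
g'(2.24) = -21.44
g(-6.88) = -87.96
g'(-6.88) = 33.28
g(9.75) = -364.19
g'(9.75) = -66.50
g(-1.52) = 4.23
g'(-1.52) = 1.12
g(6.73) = -190.72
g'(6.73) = -48.38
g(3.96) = -79.72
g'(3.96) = -31.76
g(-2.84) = -2.48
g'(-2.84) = 9.04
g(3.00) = -52.00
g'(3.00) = -26.00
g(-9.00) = -172.00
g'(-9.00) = 46.00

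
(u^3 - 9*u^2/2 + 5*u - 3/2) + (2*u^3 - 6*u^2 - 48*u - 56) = 3*u^3 - 21*u^2/2 - 43*u - 115/2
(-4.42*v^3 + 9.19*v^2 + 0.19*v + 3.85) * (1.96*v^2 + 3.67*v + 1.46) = -8.6632*v^5 + 1.791*v^4 + 27.6465*v^3 + 21.6607*v^2 + 14.4069*v + 5.621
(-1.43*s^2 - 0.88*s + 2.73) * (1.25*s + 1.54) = -1.7875*s^3 - 3.3022*s^2 + 2.0573*s + 4.2042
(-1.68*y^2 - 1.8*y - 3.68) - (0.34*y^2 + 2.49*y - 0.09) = -2.02*y^2 - 4.29*y - 3.59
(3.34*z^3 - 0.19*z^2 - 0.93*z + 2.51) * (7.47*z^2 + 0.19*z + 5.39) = 24.9498*z^5 - 0.7847*z^4 + 11.0194*z^3 + 17.5489*z^2 - 4.5358*z + 13.5289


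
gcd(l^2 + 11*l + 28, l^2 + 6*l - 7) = l + 7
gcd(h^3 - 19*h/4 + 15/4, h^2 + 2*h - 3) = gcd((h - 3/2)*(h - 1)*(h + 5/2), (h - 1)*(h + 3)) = h - 1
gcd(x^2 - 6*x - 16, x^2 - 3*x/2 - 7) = x + 2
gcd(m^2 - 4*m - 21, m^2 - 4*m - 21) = m^2 - 4*m - 21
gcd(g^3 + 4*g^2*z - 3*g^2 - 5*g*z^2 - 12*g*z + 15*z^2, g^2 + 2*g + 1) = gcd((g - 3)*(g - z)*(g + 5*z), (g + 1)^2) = 1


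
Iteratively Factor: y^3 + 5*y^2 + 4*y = (y + 4)*(y^2 + y) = (y + 1)*(y + 4)*(y)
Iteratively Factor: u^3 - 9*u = (u + 3)*(u^2 - 3*u) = u*(u + 3)*(u - 3)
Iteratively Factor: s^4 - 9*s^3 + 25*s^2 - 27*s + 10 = (s - 1)*(s^3 - 8*s^2 + 17*s - 10) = (s - 1)^2*(s^2 - 7*s + 10) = (s - 2)*(s - 1)^2*(s - 5)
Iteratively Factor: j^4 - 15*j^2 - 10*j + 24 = (j + 2)*(j^3 - 2*j^2 - 11*j + 12) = (j - 4)*(j + 2)*(j^2 + 2*j - 3) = (j - 4)*(j + 2)*(j + 3)*(j - 1)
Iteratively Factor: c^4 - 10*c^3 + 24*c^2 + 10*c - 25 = (c - 5)*(c^3 - 5*c^2 - c + 5) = (c - 5)*(c - 1)*(c^2 - 4*c - 5) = (c - 5)*(c - 1)*(c + 1)*(c - 5)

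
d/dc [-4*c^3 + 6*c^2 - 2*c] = -12*c^2 + 12*c - 2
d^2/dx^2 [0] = 0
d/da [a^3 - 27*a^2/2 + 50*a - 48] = 3*a^2 - 27*a + 50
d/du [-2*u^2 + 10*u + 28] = 10 - 4*u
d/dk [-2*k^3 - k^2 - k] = -6*k^2 - 2*k - 1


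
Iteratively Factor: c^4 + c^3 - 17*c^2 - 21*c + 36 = (c - 4)*(c^3 + 5*c^2 + 3*c - 9) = (c - 4)*(c + 3)*(c^2 + 2*c - 3) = (c - 4)*(c + 3)^2*(c - 1)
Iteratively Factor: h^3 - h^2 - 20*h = (h + 4)*(h^2 - 5*h) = h*(h + 4)*(h - 5)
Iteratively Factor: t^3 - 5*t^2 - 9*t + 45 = (t - 3)*(t^2 - 2*t - 15) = (t - 3)*(t + 3)*(t - 5)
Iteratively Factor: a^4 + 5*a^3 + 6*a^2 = (a)*(a^3 + 5*a^2 + 6*a) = a*(a + 2)*(a^2 + 3*a) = a^2*(a + 2)*(a + 3)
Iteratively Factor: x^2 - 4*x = (x)*(x - 4)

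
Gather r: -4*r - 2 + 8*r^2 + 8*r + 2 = 8*r^2 + 4*r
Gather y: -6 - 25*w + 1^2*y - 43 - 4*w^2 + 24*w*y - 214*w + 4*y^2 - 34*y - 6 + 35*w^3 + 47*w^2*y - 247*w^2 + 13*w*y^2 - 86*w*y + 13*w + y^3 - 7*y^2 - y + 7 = 35*w^3 - 251*w^2 - 226*w + y^3 + y^2*(13*w - 3) + y*(47*w^2 - 62*w - 34) - 48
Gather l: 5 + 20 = 25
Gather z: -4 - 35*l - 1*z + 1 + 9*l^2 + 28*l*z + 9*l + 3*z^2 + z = 9*l^2 + 28*l*z - 26*l + 3*z^2 - 3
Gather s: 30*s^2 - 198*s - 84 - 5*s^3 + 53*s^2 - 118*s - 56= -5*s^3 + 83*s^2 - 316*s - 140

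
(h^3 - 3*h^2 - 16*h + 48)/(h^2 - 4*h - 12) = (-h^3 + 3*h^2 + 16*h - 48)/(-h^2 + 4*h + 12)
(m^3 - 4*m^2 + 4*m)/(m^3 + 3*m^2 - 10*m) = (m - 2)/(m + 5)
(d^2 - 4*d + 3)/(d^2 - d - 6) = (d - 1)/(d + 2)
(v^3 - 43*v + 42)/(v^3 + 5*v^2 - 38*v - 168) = (v - 1)/(v + 4)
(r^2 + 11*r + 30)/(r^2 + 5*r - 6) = (r + 5)/(r - 1)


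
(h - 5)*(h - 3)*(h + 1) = h^3 - 7*h^2 + 7*h + 15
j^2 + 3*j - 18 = (j - 3)*(j + 6)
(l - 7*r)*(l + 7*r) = l^2 - 49*r^2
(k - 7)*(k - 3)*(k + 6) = k^3 - 4*k^2 - 39*k + 126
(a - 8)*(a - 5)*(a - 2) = a^3 - 15*a^2 + 66*a - 80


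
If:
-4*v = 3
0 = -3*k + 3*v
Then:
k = -3/4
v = -3/4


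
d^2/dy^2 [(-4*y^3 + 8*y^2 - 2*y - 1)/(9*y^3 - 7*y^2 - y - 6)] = 22*(36*y^6 - 54*y^5 - 108*y^4 + 320*y^3 - 168*y^2 - 33*y + 31)/(729*y^9 - 1701*y^8 + 1080*y^7 - 1423*y^6 + 2148*y^5 - 579*y^4 + 719*y^3 - 774*y^2 - 108*y - 216)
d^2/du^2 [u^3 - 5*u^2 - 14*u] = 6*u - 10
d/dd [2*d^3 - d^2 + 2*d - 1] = 6*d^2 - 2*d + 2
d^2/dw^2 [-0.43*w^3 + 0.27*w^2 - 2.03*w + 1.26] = 0.54 - 2.58*w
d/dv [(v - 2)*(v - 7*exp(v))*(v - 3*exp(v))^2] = (v - 3*exp(v))*(-2*(v - 2)*(v - 7*exp(v))*(3*exp(v) - 1) - (v - 2)*(v - 3*exp(v))*(7*exp(v) - 1) + (v - 7*exp(v))*(v - 3*exp(v)))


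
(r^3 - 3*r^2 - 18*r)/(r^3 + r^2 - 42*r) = (r + 3)/(r + 7)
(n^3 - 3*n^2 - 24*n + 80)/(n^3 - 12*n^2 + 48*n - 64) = (n + 5)/(n - 4)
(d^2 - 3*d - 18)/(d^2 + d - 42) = (d + 3)/(d + 7)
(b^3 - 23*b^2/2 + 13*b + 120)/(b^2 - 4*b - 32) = (b^2 - 7*b/2 - 15)/(b + 4)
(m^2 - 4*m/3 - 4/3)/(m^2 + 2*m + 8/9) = 3*(m - 2)/(3*m + 4)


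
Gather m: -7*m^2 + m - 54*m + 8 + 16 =-7*m^2 - 53*m + 24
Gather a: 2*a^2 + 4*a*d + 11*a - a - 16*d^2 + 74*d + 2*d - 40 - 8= 2*a^2 + a*(4*d + 10) - 16*d^2 + 76*d - 48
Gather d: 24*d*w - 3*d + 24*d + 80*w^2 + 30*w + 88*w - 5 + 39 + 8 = d*(24*w + 21) + 80*w^2 + 118*w + 42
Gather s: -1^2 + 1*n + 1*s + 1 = n + s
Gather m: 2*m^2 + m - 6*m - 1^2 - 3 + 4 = 2*m^2 - 5*m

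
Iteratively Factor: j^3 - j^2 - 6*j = (j + 2)*(j^2 - 3*j) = (j - 3)*(j + 2)*(j)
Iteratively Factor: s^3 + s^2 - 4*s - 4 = (s - 2)*(s^2 + 3*s + 2) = (s - 2)*(s + 2)*(s + 1)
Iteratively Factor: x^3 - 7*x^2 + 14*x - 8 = (x - 2)*(x^2 - 5*x + 4) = (x - 2)*(x - 1)*(x - 4)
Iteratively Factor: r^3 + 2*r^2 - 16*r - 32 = (r + 4)*(r^2 - 2*r - 8) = (r + 2)*(r + 4)*(r - 4)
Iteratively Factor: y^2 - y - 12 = (y - 4)*(y + 3)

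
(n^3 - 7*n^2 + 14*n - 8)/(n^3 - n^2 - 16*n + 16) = (n - 2)/(n + 4)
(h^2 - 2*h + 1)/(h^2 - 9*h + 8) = (h - 1)/(h - 8)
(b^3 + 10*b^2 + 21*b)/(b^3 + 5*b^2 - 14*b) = (b + 3)/(b - 2)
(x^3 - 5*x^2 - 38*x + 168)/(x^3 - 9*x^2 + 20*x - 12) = (x^3 - 5*x^2 - 38*x + 168)/(x^3 - 9*x^2 + 20*x - 12)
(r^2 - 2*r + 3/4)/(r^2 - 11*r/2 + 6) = (r - 1/2)/(r - 4)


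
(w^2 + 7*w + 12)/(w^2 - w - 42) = (w^2 + 7*w + 12)/(w^2 - w - 42)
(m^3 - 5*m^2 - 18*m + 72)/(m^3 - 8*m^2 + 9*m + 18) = (m + 4)/(m + 1)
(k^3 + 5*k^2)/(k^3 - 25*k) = k/(k - 5)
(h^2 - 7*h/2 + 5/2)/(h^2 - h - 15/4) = 2*(h - 1)/(2*h + 3)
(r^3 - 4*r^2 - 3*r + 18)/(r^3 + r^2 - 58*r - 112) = (r^2 - 6*r + 9)/(r^2 - r - 56)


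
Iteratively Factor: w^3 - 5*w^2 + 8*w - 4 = (w - 2)*(w^2 - 3*w + 2) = (w - 2)^2*(w - 1)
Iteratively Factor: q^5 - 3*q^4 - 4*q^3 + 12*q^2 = (q - 3)*(q^4 - 4*q^2) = (q - 3)*(q - 2)*(q^3 + 2*q^2) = (q - 3)*(q - 2)*(q + 2)*(q^2) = q*(q - 3)*(q - 2)*(q + 2)*(q)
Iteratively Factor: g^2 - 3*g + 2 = (g - 2)*(g - 1)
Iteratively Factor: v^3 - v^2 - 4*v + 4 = (v - 1)*(v^2 - 4) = (v - 2)*(v - 1)*(v + 2)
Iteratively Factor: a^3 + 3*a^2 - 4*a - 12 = (a + 3)*(a^2 - 4) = (a - 2)*(a + 3)*(a + 2)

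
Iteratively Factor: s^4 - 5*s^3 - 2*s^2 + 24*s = (s - 3)*(s^3 - 2*s^2 - 8*s) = (s - 3)*(s + 2)*(s^2 - 4*s) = s*(s - 3)*(s + 2)*(s - 4)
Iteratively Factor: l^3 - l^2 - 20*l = (l - 5)*(l^2 + 4*l) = l*(l - 5)*(l + 4)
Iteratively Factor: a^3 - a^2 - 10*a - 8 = (a - 4)*(a^2 + 3*a + 2) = (a - 4)*(a + 2)*(a + 1)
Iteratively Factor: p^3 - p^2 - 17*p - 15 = (p + 1)*(p^2 - 2*p - 15) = (p + 1)*(p + 3)*(p - 5)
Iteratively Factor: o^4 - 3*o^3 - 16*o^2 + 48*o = (o + 4)*(o^3 - 7*o^2 + 12*o) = (o - 3)*(o + 4)*(o^2 - 4*o) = (o - 4)*(o - 3)*(o + 4)*(o)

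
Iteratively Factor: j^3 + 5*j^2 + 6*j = (j + 3)*(j^2 + 2*j) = j*(j + 3)*(j + 2)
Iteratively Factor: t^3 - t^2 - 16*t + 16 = (t - 1)*(t^2 - 16) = (t - 4)*(t - 1)*(t + 4)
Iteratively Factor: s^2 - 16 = (s + 4)*(s - 4)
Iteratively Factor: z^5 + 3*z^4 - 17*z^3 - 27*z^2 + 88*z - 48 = (z + 4)*(z^4 - z^3 - 13*z^2 + 25*z - 12) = (z - 1)*(z + 4)*(z^3 - 13*z + 12) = (z - 1)^2*(z + 4)*(z^2 + z - 12) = (z - 1)^2*(z + 4)^2*(z - 3)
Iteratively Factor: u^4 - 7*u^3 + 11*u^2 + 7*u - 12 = (u - 1)*(u^3 - 6*u^2 + 5*u + 12) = (u - 3)*(u - 1)*(u^2 - 3*u - 4) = (u - 4)*(u - 3)*(u - 1)*(u + 1)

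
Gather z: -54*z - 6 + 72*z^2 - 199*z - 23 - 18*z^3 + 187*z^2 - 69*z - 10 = -18*z^3 + 259*z^2 - 322*z - 39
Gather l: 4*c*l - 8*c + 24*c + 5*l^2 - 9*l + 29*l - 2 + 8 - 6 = 16*c + 5*l^2 + l*(4*c + 20)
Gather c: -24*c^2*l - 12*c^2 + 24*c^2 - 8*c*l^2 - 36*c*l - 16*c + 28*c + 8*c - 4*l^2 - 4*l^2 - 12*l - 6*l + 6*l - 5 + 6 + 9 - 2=c^2*(12 - 24*l) + c*(-8*l^2 - 36*l + 20) - 8*l^2 - 12*l + 8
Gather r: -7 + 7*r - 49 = 7*r - 56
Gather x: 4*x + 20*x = 24*x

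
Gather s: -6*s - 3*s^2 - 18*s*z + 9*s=-3*s^2 + s*(3 - 18*z)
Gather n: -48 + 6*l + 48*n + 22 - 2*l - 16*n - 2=4*l + 32*n - 28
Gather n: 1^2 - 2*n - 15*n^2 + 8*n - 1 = -15*n^2 + 6*n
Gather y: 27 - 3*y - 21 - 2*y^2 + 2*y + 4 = -2*y^2 - y + 10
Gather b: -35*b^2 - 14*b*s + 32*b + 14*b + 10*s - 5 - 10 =-35*b^2 + b*(46 - 14*s) + 10*s - 15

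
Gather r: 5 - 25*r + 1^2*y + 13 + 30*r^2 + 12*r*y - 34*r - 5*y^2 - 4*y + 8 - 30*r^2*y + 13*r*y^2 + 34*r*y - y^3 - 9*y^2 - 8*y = r^2*(30 - 30*y) + r*(13*y^2 + 46*y - 59) - y^3 - 14*y^2 - 11*y + 26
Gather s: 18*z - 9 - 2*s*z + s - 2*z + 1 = s*(1 - 2*z) + 16*z - 8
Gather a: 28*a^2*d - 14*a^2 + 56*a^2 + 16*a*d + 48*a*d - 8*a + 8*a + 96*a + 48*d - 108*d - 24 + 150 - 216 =a^2*(28*d + 42) + a*(64*d + 96) - 60*d - 90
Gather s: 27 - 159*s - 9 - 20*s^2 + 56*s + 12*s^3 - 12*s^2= 12*s^3 - 32*s^2 - 103*s + 18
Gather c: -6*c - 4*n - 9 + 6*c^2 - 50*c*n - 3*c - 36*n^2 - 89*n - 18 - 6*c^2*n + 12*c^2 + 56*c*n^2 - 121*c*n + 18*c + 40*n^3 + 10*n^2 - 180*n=c^2*(18 - 6*n) + c*(56*n^2 - 171*n + 9) + 40*n^3 - 26*n^2 - 273*n - 27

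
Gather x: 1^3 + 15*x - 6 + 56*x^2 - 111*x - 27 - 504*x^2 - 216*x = -448*x^2 - 312*x - 32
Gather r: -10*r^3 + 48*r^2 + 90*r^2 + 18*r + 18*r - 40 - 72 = -10*r^3 + 138*r^2 + 36*r - 112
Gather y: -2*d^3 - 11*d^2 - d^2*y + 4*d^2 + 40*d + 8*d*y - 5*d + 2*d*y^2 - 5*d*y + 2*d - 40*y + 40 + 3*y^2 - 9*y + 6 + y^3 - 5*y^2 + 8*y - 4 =-2*d^3 - 7*d^2 + 37*d + y^3 + y^2*(2*d - 2) + y*(-d^2 + 3*d - 41) + 42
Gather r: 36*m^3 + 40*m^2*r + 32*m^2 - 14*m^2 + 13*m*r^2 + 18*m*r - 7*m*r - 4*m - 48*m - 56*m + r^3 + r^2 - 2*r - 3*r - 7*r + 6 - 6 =36*m^3 + 18*m^2 - 108*m + r^3 + r^2*(13*m + 1) + r*(40*m^2 + 11*m - 12)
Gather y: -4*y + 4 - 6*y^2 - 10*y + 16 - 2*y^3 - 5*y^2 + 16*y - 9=-2*y^3 - 11*y^2 + 2*y + 11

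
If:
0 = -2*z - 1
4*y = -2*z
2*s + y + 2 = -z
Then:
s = -7/8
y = 1/4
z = -1/2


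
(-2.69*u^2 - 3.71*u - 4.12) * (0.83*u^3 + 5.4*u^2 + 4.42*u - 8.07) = -2.2327*u^5 - 17.6053*u^4 - 35.3434*u^3 - 16.9379*u^2 + 11.7293*u + 33.2484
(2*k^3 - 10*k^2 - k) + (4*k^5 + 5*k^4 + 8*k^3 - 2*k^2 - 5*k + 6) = 4*k^5 + 5*k^4 + 10*k^3 - 12*k^2 - 6*k + 6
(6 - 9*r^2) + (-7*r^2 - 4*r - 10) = -16*r^2 - 4*r - 4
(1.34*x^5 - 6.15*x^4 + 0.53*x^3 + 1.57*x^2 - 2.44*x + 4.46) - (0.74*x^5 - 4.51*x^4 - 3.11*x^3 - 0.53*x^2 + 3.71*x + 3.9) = 0.6*x^5 - 1.64*x^4 + 3.64*x^3 + 2.1*x^2 - 6.15*x + 0.56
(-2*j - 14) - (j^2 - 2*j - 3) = -j^2 - 11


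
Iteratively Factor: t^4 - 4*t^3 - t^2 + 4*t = (t)*(t^3 - 4*t^2 - t + 4) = t*(t + 1)*(t^2 - 5*t + 4) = t*(t - 4)*(t + 1)*(t - 1)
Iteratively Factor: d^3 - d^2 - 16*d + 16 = (d + 4)*(d^2 - 5*d + 4) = (d - 4)*(d + 4)*(d - 1)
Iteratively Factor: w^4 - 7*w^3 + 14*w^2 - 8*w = (w - 4)*(w^3 - 3*w^2 + 2*w) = (w - 4)*(w - 2)*(w^2 - w) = w*(w - 4)*(w - 2)*(w - 1)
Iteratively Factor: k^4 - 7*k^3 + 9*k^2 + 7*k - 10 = (k + 1)*(k^3 - 8*k^2 + 17*k - 10) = (k - 5)*(k + 1)*(k^2 - 3*k + 2) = (k - 5)*(k - 1)*(k + 1)*(k - 2)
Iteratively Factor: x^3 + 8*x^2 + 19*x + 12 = (x + 4)*(x^2 + 4*x + 3) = (x + 3)*(x + 4)*(x + 1)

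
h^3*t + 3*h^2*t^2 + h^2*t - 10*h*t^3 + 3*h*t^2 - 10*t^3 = (h - 2*t)*(h + 5*t)*(h*t + t)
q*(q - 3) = q^2 - 3*q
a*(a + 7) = a^2 + 7*a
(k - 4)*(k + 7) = k^2 + 3*k - 28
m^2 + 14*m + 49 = (m + 7)^2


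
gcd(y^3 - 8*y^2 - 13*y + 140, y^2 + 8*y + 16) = y + 4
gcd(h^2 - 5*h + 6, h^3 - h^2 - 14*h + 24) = h^2 - 5*h + 6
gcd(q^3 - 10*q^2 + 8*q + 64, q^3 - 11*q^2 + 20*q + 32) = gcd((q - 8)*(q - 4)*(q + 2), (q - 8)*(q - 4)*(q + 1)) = q^2 - 12*q + 32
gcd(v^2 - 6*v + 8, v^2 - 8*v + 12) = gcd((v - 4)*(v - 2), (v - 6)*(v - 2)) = v - 2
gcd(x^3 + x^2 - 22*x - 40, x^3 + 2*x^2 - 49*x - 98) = x + 2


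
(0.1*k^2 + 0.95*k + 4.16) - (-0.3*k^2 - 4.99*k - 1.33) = 0.4*k^2 + 5.94*k + 5.49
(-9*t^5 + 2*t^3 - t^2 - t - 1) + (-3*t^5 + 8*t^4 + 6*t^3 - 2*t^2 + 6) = -12*t^5 + 8*t^4 + 8*t^3 - 3*t^2 - t + 5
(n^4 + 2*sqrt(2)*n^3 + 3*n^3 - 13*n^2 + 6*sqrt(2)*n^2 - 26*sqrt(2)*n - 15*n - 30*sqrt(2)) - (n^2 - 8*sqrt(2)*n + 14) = n^4 + 2*sqrt(2)*n^3 + 3*n^3 - 14*n^2 + 6*sqrt(2)*n^2 - 18*sqrt(2)*n - 15*n - 30*sqrt(2) - 14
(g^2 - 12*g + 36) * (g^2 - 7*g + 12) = g^4 - 19*g^3 + 132*g^2 - 396*g + 432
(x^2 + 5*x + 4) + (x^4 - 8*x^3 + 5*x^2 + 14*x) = x^4 - 8*x^3 + 6*x^2 + 19*x + 4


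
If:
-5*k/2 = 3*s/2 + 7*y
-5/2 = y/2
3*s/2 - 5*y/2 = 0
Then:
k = 19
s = -25/3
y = -5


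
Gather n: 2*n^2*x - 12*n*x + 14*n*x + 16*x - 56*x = 2*n^2*x + 2*n*x - 40*x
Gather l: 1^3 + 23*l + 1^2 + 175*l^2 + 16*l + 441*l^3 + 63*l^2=441*l^3 + 238*l^2 + 39*l + 2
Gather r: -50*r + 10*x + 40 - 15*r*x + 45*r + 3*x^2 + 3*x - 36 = r*(-15*x - 5) + 3*x^2 + 13*x + 4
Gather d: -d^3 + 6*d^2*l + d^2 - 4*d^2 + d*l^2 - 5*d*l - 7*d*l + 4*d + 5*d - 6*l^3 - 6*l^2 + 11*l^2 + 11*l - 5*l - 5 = -d^3 + d^2*(6*l - 3) + d*(l^2 - 12*l + 9) - 6*l^3 + 5*l^2 + 6*l - 5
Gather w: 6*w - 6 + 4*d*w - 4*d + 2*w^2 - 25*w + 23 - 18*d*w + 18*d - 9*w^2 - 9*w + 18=14*d - 7*w^2 + w*(-14*d - 28) + 35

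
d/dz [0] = 0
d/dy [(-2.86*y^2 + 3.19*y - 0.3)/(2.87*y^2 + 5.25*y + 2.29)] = (-24.1703*y^2 - 11.3768*y + 8.8801)/(8.2369*y^4 + 30.135*y^3 + 40.7071*y^2 + 24.045*y + 5.2441)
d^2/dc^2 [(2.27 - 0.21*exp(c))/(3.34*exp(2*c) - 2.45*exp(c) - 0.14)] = (-2.342676*exp(4*c) + 99.574418*exp(3*c) - 56.315406*exp(2*c) + 17.943513*exp(c) - 0.782726)*exp(c)/(37.259704*exp(6*c) - 81.99366*exp(5*c) + 55.459698*exp(4*c) - 7.832405*exp(3*c) - 2.324658*exp(2*c) - 0.14406*exp(c) - 0.002744)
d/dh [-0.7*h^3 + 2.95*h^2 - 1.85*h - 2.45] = -2.1*h^2 + 5.9*h - 1.85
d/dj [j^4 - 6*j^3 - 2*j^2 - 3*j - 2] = 4*j^3 - 18*j^2 - 4*j - 3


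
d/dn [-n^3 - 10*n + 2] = -3*n^2 - 10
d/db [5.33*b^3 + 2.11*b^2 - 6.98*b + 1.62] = 15.99*b^2 + 4.22*b - 6.98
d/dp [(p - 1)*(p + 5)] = 2*p + 4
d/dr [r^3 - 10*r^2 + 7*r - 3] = 3*r^2 - 20*r + 7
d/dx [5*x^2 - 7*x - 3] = 10*x - 7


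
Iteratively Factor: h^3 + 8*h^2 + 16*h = (h + 4)*(h^2 + 4*h) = (h + 4)^2*(h)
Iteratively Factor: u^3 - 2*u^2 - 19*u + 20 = (u + 4)*(u^2 - 6*u + 5) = (u - 1)*(u + 4)*(u - 5)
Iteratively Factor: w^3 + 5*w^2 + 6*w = (w + 3)*(w^2 + 2*w) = (w + 2)*(w + 3)*(w)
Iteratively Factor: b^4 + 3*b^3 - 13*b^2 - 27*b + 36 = (b - 1)*(b^3 + 4*b^2 - 9*b - 36) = (b - 3)*(b - 1)*(b^2 + 7*b + 12) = (b - 3)*(b - 1)*(b + 4)*(b + 3)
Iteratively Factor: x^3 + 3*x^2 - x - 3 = (x + 1)*(x^2 + 2*x - 3) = (x + 1)*(x + 3)*(x - 1)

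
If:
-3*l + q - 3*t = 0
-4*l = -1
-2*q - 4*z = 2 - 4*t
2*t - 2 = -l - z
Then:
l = 1/4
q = 6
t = 7/4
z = -7/4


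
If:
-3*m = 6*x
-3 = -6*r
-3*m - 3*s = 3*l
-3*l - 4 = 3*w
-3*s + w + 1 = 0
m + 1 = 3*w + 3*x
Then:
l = -95/24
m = 11/4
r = 1/2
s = 29/24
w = 21/8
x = -11/8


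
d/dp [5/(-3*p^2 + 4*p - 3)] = 10*(3*p - 2)/(3*p^2 - 4*p + 3)^2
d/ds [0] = 0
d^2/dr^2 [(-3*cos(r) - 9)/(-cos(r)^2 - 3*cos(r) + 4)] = 3*(-9*(1 - cos(2*r))^2*cos(r) - 9*(1 - cos(2*r))^2 - 41*cos(r) - 174*cos(2*r) - 57*cos(3*r) + 2*cos(5*r) + 270)/(4*(cos(r) - 1)^3*(cos(r) + 4)^3)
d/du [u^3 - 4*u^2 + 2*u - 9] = 3*u^2 - 8*u + 2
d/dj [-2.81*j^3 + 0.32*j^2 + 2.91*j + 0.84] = -8.43*j^2 + 0.64*j + 2.91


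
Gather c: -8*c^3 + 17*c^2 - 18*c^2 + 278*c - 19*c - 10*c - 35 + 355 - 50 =-8*c^3 - c^2 + 249*c + 270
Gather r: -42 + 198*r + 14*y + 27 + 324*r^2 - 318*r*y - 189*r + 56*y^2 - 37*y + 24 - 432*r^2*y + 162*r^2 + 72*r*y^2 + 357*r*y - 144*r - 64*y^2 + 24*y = r^2*(486 - 432*y) + r*(72*y^2 + 39*y - 135) - 8*y^2 + y + 9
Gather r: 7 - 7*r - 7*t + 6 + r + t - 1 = -6*r - 6*t + 12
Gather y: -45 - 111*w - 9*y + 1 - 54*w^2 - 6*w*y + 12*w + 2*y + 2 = -54*w^2 - 99*w + y*(-6*w - 7) - 42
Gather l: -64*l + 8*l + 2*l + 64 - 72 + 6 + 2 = -54*l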